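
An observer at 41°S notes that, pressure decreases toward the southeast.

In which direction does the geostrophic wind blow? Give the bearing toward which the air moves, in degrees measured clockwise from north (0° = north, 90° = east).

045°

The pressure-gradient force points toward the southeast (bearing 135°).
Geostrophic balance: in the Southern Hemisphere the Coriolis force deflects motion to the left, so the geostrophic wind blows 90° to the left of the pressure-gradient force (low pressure on the right).
Rotating 135° by 90° counterclockwise gives 045° — the wind blows toward the northeast.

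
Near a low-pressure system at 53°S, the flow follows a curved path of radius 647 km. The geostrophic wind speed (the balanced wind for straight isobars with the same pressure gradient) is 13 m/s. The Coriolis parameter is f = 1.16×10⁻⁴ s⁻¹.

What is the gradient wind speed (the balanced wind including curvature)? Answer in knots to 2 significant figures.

22 knots

Around a low, centrifugal force acts outward with Coriolis, so pressure-gradient force balances both:
(1/ρ)|∂P/∂n| = fV + V²/R  →  V² + fR·V − fR·V_g = 0
With fR = 1.16×10⁻⁴ × 647×10³ m = 75.1 m/s:
V = [−fR + √((fR)² + 4 fR V_g)]/2 = [−75.1 + √(75.1² + 4×75.1×13)]/2 = 11.3 m/s
Subgeostrophic (V < V_g = 13 m/s), as expected around a low.
Converting: 11.3 m/s × 1.944 = 22 knots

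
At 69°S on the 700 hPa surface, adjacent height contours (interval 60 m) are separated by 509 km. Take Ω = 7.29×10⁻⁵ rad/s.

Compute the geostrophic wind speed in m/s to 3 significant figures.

Coriolis parameter at 69°S:
f = 2Ω sin φ = 2 × 7.29×10⁻⁵ × sin 69° = 1.36×10⁻⁴ s⁻¹
Height gradient: |∂Z/∂n| = 60 m / 509000 m = 1.18×10⁻⁴
On a pressure surface, geostrophic balance gives V_g = (g/f)|∂Z/∂n|:
V_g = 9.81 × 1.18×10⁻⁴ / 1.36×10⁻⁴ = 8.50 m/s

8.50 m/s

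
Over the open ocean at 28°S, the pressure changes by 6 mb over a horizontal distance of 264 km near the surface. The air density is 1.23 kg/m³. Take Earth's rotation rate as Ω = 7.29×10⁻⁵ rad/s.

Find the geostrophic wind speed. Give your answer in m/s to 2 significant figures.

Coriolis parameter at 28°S:
f = 2Ω sin φ = 2 × 7.29×10⁻⁵ × sin 28° = 6.84×10⁻⁵ s⁻¹
Pressure gradient: |∂P/∂n| = 600 Pa / 264000 m = 2.27×10⁻³ Pa/m
Geostrophic balance (pressure-gradient force = Coriolis force):
V_g = (1/(fρ)) |∂P/∂n| = 2.27×10⁻³ / (6.84×10⁻⁵ × 1.23) = 27.0 m/s

27 m/s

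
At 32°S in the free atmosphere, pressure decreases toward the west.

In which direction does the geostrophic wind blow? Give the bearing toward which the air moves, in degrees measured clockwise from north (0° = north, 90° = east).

180°

The pressure-gradient force points toward the west (bearing 270°).
Geostrophic balance: in the Southern Hemisphere the Coriolis force deflects motion to the left, so the geostrophic wind blows 90° to the left of the pressure-gradient force (low pressure on the right).
Rotating 270° by 90° counterclockwise gives 180° — the wind blows toward the south.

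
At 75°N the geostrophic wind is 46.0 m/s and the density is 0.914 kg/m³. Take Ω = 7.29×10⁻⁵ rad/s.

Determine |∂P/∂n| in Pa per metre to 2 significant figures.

Coriolis parameter at 75°N:
f = 2Ω sin φ = 2 × 7.29×10⁻⁵ × sin 75° = 1.41×10⁻⁴ s⁻¹
Geostrophic balance rearranged: |∂P/∂n| = f ρ V_g
|∂P/∂n| = 1.41×10⁻⁴ × 0.914 × 46.0 = 5.92×10⁻³ Pa/m

5.9×10⁻³ Pa/m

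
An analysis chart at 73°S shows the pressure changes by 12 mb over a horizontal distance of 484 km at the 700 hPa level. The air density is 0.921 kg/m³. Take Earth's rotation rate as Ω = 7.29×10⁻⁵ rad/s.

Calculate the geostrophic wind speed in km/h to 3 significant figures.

69.5 km/h

Coriolis parameter at 73°S:
f = 2Ω sin φ = 2 × 7.29×10⁻⁵ × sin 73° = 1.39×10⁻⁴ s⁻¹
Pressure gradient: |∂P/∂n| = 1200 Pa / 484000 m = 2.48×10⁻³ Pa/m
Geostrophic balance (pressure-gradient force = Coriolis force):
V_g = (1/(fρ)) |∂P/∂n| = 2.48×10⁻³ / (1.39×10⁻⁴ × 0.921) = 19.3 m/s
Converting: 19.3 m/s × 3.6 = 69.5 km/h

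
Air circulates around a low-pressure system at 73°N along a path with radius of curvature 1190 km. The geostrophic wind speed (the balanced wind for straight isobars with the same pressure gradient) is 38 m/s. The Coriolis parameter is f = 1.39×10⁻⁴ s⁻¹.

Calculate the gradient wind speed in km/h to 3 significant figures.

115 km/h

Around a low, centrifugal force acts outward with Coriolis, so pressure-gradient force balances both:
(1/ρ)|∂P/∂n| = fV + V²/R  →  V² + fR·V − fR·V_g = 0
With fR = 1.39×10⁻⁴ × 1190×10³ m = 165 m/s:
V = [−fR + √((fR)² + 4 fR V_g)]/2 = [−165 + √(165² + 4×165×38)]/2 = 31.9 m/s
Subgeostrophic (V < V_g = 38 m/s), as expected around a low.
Converting: 31.9 m/s × 3.6 = 115 km/h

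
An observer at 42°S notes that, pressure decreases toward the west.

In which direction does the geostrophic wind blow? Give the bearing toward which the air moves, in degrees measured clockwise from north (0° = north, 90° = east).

180°

The pressure-gradient force points toward the west (bearing 270°).
Geostrophic balance: in the Southern Hemisphere the Coriolis force deflects motion to the left, so the geostrophic wind blows 90° to the left of the pressure-gradient force (low pressure on the right).
Rotating 270° by 90° counterclockwise gives 180° — the wind blows toward the south.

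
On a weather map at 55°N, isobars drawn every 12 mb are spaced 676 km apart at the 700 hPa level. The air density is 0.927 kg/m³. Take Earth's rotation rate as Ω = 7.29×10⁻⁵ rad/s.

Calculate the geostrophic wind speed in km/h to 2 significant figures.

Coriolis parameter at 55°N:
f = 2Ω sin φ = 2 × 7.29×10⁻⁵ × sin 55° = 1.19×10⁻⁴ s⁻¹
Pressure gradient: |∂P/∂n| = 1200 Pa / 676000 m = 1.78×10⁻³ Pa/m
Geostrophic balance (pressure-gradient force = Coriolis force):
V_g = (1/(fρ)) |∂P/∂n| = 1.78×10⁻³ / (1.19×10⁻⁴ × 0.927) = 16.0 m/s
Converting: 16.0 m/s × 3.6 = 58 km/h

58 km/h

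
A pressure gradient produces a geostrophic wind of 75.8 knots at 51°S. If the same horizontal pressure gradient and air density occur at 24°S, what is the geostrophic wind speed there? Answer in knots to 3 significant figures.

With the same pressure gradient and density, V_g ∝ 1/f ∝ 1/sin φ.
V₂ = V₁ · sin φ₁ / sin φ₂ = 75.8 × sin 51° / sin 24°
V₂ = 75.8 × 0.7771/0.4067 = 145 knots

145 knots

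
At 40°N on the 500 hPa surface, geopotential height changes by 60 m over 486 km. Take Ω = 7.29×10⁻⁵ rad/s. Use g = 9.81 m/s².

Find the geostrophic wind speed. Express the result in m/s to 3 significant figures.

Coriolis parameter at 40°N:
f = 2Ω sin φ = 2 × 7.29×10⁻⁵ × sin 40° = 9.37×10⁻⁵ s⁻¹
Height gradient: |∂Z/∂n| = 60 m / 486000 m = 1.23×10⁻⁴
On a pressure surface, geostrophic balance gives V_g = (g/f)|∂Z/∂n|:
V_g = 9.81 × 1.23×10⁻⁴ / 9.37×10⁻⁵ = 12.9 m/s

12.9 m/s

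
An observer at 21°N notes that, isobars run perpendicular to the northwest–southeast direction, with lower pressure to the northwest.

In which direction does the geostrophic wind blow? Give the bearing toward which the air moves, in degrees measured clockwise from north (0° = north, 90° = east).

The pressure-gradient force points toward the northwest (bearing 315°).
Geostrophic balance: in the Northern Hemisphere the Coriolis force deflects motion to the right, so the geostrophic wind blows 90° to the right of the pressure-gradient force (low pressure on the left).
Rotating 315° by 90° clockwise gives 045° — the wind blows toward the northeast.

045°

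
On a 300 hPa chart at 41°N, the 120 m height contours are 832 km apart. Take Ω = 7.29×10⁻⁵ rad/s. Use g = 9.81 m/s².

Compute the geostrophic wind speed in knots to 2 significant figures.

29 knots

Coriolis parameter at 41°N:
f = 2Ω sin φ = 2 × 7.29×10⁻⁵ × sin 41° = 9.57×10⁻⁵ s⁻¹
Height gradient: |∂Z/∂n| = 120 m / 832000 m = 1.44×10⁻⁴
On a pressure surface, geostrophic balance gives V_g = (g/f)|∂Z/∂n|:
V_g = 9.81 × 1.44×10⁻⁴ / 9.57×10⁻⁵ = 14.8 m/s
Converting: 14.8 m/s × 1.944 = 29 knots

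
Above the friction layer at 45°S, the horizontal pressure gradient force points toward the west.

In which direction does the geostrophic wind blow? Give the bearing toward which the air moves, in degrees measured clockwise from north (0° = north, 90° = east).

The pressure-gradient force points toward the west (bearing 270°).
Geostrophic balance: in the Southern Hemisphere the Coriolis force deflects motion to the left, so the geostrophic wind blows 90° to the left of the pressure-gradient force (low pressure on the right).
Rotating 270° by 90° counterclockwise gives 180° — the wind blows toward the south.

180°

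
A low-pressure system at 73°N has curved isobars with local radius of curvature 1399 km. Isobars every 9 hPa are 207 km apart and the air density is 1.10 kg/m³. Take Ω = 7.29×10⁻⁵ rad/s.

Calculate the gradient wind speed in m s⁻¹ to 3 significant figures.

25.1 m s⁻¹

Coriolis parameter at 73°N:
f = 2Ω sin φ = 2 × 7.29×10⁻⁵ × sin 73° = 1.39×10⁻⁴ s⁻¹
Pressure gradient: |∂P/∂n| = 900 Pa / 207000 m = 4.35×10⁻³ Pa/m
Geostrophic speed: V_g = |∂P/∂n|/(fρ) = 4.35×10⁻³/(1.39×10⁻⁴ × 1.10) = 28.3 m/s
Around a low, centrifugal force acts outward with Coriolis, so pressure-gradient force balances both:
(1/ρ)|∂P/∂n| = fV + V²/R  →  V² + fR·V − fR·V_g = 0
With fR = 1.39×10⁻⁴ × 1399×10³ m = 195 m/s:
V = [−fR + √((fR)² + 4 fR V_g)]/2 = [−195 + √(195² + 4×195×28.3)]/2 = 25.1 m/s
Subgeostrophic (V < V_g = 28.3 m/s), as expected around a low.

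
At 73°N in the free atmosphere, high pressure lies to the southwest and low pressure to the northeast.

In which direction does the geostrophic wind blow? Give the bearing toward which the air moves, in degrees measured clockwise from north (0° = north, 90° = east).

135°

The pressure-gradient force points toward the northeast (bearing 045°).
Geostrophic balance: in the Northern Hemisphere the Coriolis force deflects motion to the right, so the geostrophic wind blows 90° to the right of the pressure-gradient force (low pressure on the left).
Rotating 045° by 90° clockwise gives 135° — the wind blows toward the southeast.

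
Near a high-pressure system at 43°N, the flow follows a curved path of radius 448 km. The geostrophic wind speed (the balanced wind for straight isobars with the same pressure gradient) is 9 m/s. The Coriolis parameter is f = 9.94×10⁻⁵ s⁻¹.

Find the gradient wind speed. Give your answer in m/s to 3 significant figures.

12.5 m/s

Around a high, pressure-gradient force acts outward with centrifugal, so Coriolis balances both:
fV = (1/ρ)|∂P/∂n| + V²/R  →  V² − fR·V + fR·V_g = 0
With fR = 9.94×10⁻⁵ × 448×10³ m = 44.5 m/s:
V = [fR − √((fR)² − 4 fR V_g)]/2 = [44.5 − √(44.5² − 4×44.5×9)]/2 = 12.5 m/s
Supergeostrophic (V > V_g = 9 m/s), as expected around a high.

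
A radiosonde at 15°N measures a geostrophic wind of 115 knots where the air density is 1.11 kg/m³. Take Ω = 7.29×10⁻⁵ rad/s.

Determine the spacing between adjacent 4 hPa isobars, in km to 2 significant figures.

160 km

Coriolis parameter at 15°N:
f = 2Ω sin φ = 2 × 7.29×10⁻⁵ × sin 15° = 3.77×10⁻⁵ s⁻¹
Wind speed in SI: 115 knots = 59.2 m/s
Geostrophic balance rearranged: |∂P/∂n| = f ρ V_g
|∂P/∂n| = 3.77×10⁻⁵ × 1.11 × 59.2 = 2.48×10⁻³ Pa/m
Isobar spacing: Δn = ΔP/|∂P/∂n| = 400 Pa / 2.48×10⁻³ Pa/m = 161416 m ≈ 160 km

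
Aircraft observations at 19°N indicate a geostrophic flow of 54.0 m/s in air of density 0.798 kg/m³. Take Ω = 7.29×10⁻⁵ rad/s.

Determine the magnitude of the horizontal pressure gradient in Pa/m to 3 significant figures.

Coriolis parameter at 19°N:
f = 2Ω sin φ = 2 × 7.29×10⁻⁵ × sin 19° = 4.75×10⁻⁵ s⁻¹
Geostrophic balance rearranged: |∂P/∂n| = f ρ V_g
|∂P/∂n| = 4.75×10⁻⁵ × 0.798 × 54.0 = 2.05×10⁻³ Pa/m

2.05×10⁻³ Pa/m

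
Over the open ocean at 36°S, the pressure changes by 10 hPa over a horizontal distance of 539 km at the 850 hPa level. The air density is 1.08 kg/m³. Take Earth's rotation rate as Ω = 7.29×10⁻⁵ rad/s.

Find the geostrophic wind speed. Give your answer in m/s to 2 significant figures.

Coriolis parameter at 36°S:
f = 2Ω sin φ = 2 × 7.29×10⁻⁵ × sin 36° = 8.57×10⁻⁵ s⁻¹
Pressure gradient: |∂P/∂n| = 1000 Pa / 539000 m = 1.86×10⁻³ Pa/m
Geostrophic balance (pressure-gradient force = Coriolis force):
V_g = (1/(fρ)) |∂P/∂n| = 1.86×10⁻³ / (8.57×10⁻⁵ × 1.08) = 20.0 m/s

20 m/s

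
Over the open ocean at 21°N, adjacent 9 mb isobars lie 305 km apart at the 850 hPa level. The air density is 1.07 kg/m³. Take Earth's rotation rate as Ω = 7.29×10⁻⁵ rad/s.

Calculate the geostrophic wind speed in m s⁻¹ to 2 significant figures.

53 m s⁻¹

Coriolis parameter at 21°N:
f = 2Ω sin φ = 2 × 7.29×10⁻⁵ × sin 21° = 5.23×10⁻⁵ s⁻¹
Pressure gradient: |∂P/∂n| = 900 Pa / 305000 m = 2.95×10⁻³ Pa/m
Geostrophic balance (pressure-gradient force = Coriolis force):
V_g = (1/(fρ)) |∂P/∂n| = 2.95×10⁻³ / (5.23×10⁻⁵ × 1.07) = 52.8 m/s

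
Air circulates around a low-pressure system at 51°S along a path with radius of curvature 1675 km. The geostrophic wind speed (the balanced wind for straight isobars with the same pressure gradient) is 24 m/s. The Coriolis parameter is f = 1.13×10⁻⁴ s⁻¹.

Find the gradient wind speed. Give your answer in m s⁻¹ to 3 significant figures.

Around a low, centrifugal force acts outward with Coriolis, so pressure-gradient force balances both:
(1/ρ)|∂P/∂n| = fV + V²/R  →  V² + fR·V − fR·V_g = 0
With fR = 1.13×10⁻⁴ × 1675×10³ m = 189 m/s:
V = [−fR + √((fR)² + 4 fR V_g)]/2 = [−189 + √(189² + 4×189×24)]/2 = 21.5 m/s
Subgeostrophic (V < V_g = 24 m/s), as expected around a low.

21.5 m s⁻¹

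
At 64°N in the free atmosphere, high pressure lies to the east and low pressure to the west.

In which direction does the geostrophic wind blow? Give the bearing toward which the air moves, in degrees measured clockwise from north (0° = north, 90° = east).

000°

The pressure-gradient force points toward the west (bearing 270°).
Geostrophic balance: in the Northern Hemisphere the Coriolis force deflects motion to the right, so the geostrophic wind blows 90° to the right of the pressure-gradient force (low pressure on the left).
Rotating 270° by 90° clockwise gives 000° — the wind blows toward the north.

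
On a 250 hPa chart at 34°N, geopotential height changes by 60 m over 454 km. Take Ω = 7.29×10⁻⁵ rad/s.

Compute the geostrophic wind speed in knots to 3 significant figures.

30.9 knots

Coriolis parameter at 34°N:
f = 2Ω sin φ = 2 × 7.29×10⁻⁵ × sin 34° = 8.15×10⁻⁵ s⁻¹
Height gradient: |∂Z/∂n| = 60 m / 454000 m = 1.32×10⁻⁴
On a pressure surface, geostrophic balance gives V_g = (g/f)|∂Z/∂n|:
V_g = 9.81 × 1.32×10⁻⁴ / 8.15×10⁻⁵ = 15.9 m/s
Converting: 15.9 m/s × 1.944 = 30.9 knots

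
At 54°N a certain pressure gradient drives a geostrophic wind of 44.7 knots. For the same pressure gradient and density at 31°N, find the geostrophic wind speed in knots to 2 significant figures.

70 knots

With the same pressure gradient and density, V_g ∝ 1/f ∝ 1/sin φ.
V₂ = V₁ · sin φ₁ / sin φ₂ = 44.7 × sin 54° / sin 31°
V₂ = 44.7 × 0.8090/0.5150 = 70 knots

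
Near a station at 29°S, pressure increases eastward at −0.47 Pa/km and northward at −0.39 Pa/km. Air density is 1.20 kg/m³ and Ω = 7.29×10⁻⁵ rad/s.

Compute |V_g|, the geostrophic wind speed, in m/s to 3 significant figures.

Coriolis parameter at 29°S:
f = 2Ω sin φ = 2 × 7.29×10⁻⁵ × sin 29° = 7.07×10⁻⁵ s⁻¹
In the Southern Hemisphere f is negative: f = −7.07×10⁻⁵ s⁻¹.
Component geostrophic relations (x east, y north):
u_g = −(1/(fρ)) ∂P/∂y,  v_g = (1/(fρ)) ∂P/∂x
u_g = −(−0.39×10⁻³)/(−7.07×10⁻⁵ × 1.20) = −4.60 m/s;  v_g = (−0.47×10⁻³)/(−7.07×10⁻⁵ × 1.20) = 5.54 m/s
|V_g| = √(u_g² + v_g²) = 7.20 m/s

7.20 m/s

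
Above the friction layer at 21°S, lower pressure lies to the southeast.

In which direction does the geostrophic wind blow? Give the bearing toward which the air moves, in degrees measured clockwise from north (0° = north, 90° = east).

045°

The pressure-gradient force points toward the southeast (bearing 135°).
Geostrophic balance: in the Southern Hemisphere the Coriolis force deflects motion to the left, so the geostrophic wind blows 90° to the left of the pressure-gradient force (low pressure on the right).
Rotating 135° by 90° counterclockwise gives 045° — the wind blows toward the northeast.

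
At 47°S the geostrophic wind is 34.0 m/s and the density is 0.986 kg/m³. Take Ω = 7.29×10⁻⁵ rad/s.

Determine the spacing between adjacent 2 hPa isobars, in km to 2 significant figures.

56 km

Coriolis parameter at 47°S:
f = 2Ω sin φ = 2 × 7.29×10⁻⁵ × sin 47° = 1.07×10⁻⁴ s⁻¹
Geostrophic balance rearranged: |∂P/∂n| = f ρ V_g
|∂P/∂n| = 1.07×10⁻⁴ × 0.986 × 34.0 = 3.57×10⁻³ Pa/m
Isobar spacing: Δn = ΔP/|∂P/∂n| = 200 Pa / 3.57×10⁻³ Pa/m = 55949 m ≈ 56 km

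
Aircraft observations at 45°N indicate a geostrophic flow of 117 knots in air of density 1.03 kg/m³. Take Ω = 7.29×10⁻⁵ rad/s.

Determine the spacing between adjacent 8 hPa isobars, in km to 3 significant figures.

Coriolis parameter at 45°N:
f = 2Ω sin φ = 2 × 7.29×10⁻⁵ × sin 45° = 1.03×10⁻⁴ s⁻¹
Wind speed in SI: 117 knots = 60.2 m/s
Geostrophic balance rearranged: |∂P/∂n| = f ρ V_g
|∂P/∂n| = 1.03×10⁻⁴ × 1.03 × 60.2 = 6.39×10⁻³ Pa/m
Isobar spacing: Δn = ΔP/|∂P/∂n| = 800 Pa / 6.39×10⁻³ Pa/m = 125166 m ≈ 125 km

125 km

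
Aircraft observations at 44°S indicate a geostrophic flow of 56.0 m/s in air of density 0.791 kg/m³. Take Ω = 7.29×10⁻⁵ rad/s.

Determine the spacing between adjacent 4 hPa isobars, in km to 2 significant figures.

89 km

Coriolis parameter at 44°S:
f = 2Ω sin φ = 2 × 7.29×10⁻⁵ × sin 44° = 1.01×10⁻⁴ s⁻¹
Geostrophic balance rearranged: |∂P/∂n| = f ρ V_g
|∂P/∂n| = 1.01×10⁻⁴ × 0.791 × 56.0 = 4.49×10⁻³ Pa/m
Isobar spacing: Δn = ΔP/|∂P/∂n| = 400 Pa / 4.49×10⁻³ Pa/m = 89159 m ≈ 89 km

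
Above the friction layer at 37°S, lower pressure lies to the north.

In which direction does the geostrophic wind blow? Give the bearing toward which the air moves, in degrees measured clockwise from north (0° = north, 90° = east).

270°

The pressure-gradient force points toward the north (bearing 000°).
Geostrophic balance: in the Southern Hemisphere the Coriolis force deflects motion to the left, so the geostrophic wind blows 90° to the left of the pressure-gradient force (low pressure on the right).
Rotating 000° by 90° counterclockwise gives 270° — the wind blows toward the west.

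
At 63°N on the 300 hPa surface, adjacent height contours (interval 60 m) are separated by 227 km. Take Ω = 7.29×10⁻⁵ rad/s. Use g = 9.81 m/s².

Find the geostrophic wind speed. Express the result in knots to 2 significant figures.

Coriolis parameter at 63°N:
f = 2Ω sin φ = 2 × 7.29×10⁻⁵ × sin 63° = 1.30×10⁻⁴ s⁻¹
Height gradient: |∂Z/∂n| = 60 m / 227000 m = 2.64×10⁻⁴
On a pressure surface, geostrophic balance gives V_g = (g/f)|∂Z/∂n|:
V_g = 9.81 × 2.64×10⁻⁴ / 1.30×10⁻⁴ = 20.0 m/s
Converting: 20.0 m/s × 1.944 = 39 knots

39 knots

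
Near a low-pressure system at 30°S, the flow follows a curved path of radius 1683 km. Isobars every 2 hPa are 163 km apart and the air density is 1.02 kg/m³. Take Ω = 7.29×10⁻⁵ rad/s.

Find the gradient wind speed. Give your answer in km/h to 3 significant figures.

Coriolis parameter at 30°S:
f = 2Ω sin φ = 2 × 7.29×10⁻⁵ × sin 30° = 7.29×10⁻⁵ s⁻¹
Pressure gradient: |∂P/∂n| = 200 Pa / 163000 m = 1.23×10⁻³ Pa/m
Geostrophic speed: V_g = |∂P/∂n|/(fρ) = 1.23×10⁻³/(7.29×10⁻⁵ × 1.02) = 16.5 m/s
Around a low, centrifugal force acts outward with Coriolis, so pressure-gradient force balances both:
(1/ρ)|∂P/∂n| = fV + V²/R  →  V² + fR·V − fR·V_g = 0
With fR = 7.29×10⁻⁵ × 1683×10³ m = 123 m/s:
V = [−fR + √((fR)² + 4 fR V_g)]/2 = [−123 + √(123² + 4×123×16.5)]/2 = 14.7 m/s
Subgeostrophic (V < V_g = 16.5 m/s), as expected around a low.
Converting: 14.7 m/s × 3.6 = 53.0 km/h

53.0 km/h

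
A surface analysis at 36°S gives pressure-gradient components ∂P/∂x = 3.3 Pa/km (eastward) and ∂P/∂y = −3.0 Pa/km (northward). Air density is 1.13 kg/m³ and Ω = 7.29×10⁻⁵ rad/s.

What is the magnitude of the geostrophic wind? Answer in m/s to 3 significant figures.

Coriolis parameter at 36°S:
f = 2Ω sin φ = 2 × 7.29×10⁻⁵ × sin 36° = 8.57×10⁻⁵ s⁻¹
In the Southern Hemisphere f is negative: f = −8.57×10⁻⁵ s⁻¹.
Component geostrophic relations (x east, y north):
u_g = −(1/(fρ)) ∂P/∂y,  v_g = (1/(fρ)) ∂P/∂x
u_g = −(−3.0×10⁻³)/(−8.57×10⁻⁵ × 1.13) = −31.0 m/s;  v_g = (3.3×10⁻³)/(−8.57×10⁻⁵ × 1.13) = −34.1 m/s
|V_g| = √(u_g² + v_g²) = 46.1 m/s

46.1 m/s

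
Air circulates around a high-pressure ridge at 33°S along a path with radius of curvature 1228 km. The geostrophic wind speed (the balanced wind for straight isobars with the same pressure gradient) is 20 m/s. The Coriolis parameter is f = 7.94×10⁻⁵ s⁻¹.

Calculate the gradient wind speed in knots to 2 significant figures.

55 knots

Around a high, pressure-gradient force acts outward with centrifugal, so Coriolis balances both:
fV = (1/ρ)|∂P/∂n| + V²/R  →  V² − fR·V + fR·V_g = 0
With fR = 7.94×10⁻⁵ × 1228×10³ m = 97.5 m/s:
V = [fR − √((fR)² − 4 fR V_g)]/2 = [97.5 − √(97.5² − 4×97.5×20)]/2 = 28.1 m/s
Supergeostrophic (V > V_g = 20 m/s), as expected around a high.
Converting: 28.1 m/s × 1.944 = 55 knots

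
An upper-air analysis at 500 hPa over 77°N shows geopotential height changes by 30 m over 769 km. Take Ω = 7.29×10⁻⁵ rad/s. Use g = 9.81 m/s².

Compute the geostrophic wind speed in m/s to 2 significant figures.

Coriolis parameter at 77°N:
f = 2Ω sin φ = 2 × 7.29×10⁻⁵ × sin 77° = 1.42×10⁻⁴ s⁻¹
Height gradient: |∂Z/∂n| = 30 m / 769000 m = 3.90×10⁻⁵
On a pressure surface, geostrophic balance gives V_g = (g/f)|∂Z/∂n|:
V_g = 9.81 × 3.90×10⁻⁵ / 1.42×10⁻⁴ = 2.69 m/s

2.7 m/s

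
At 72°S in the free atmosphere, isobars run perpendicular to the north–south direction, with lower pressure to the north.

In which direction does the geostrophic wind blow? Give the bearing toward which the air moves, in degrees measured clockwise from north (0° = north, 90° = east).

270°

The pressure-gradient force points toward the north (bearing 000°).
Geostrophic balance: in the Southern Hemisphere the Coriolis force deflects motion to the left, so the geostrophic wind blows 90° to the left of the pressure-gradient force (low pressure on the right).
Rotating 000° by 90° counterclockwise gives 270° — the wind blows toward the west.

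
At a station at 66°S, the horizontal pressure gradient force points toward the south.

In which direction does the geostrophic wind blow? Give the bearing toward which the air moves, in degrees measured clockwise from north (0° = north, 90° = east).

The pressure-gradient force points toward the south (bearing 180°).
Geostrophic balance: in the Southern Hemisphere the Coriolis force deflects motion to the left, so the geostrophic wind blows 90° to the left of the pressure-gradient force (low pressure on the right).
Rotating 180° by 90° counterclockwise gives 090° — the wind blows toward the east.

090°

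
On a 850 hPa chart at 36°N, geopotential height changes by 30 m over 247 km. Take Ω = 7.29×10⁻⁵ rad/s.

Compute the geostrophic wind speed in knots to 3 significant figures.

27.0 knots

Coriolis parameter at 36°N:
f = 2Ω sin φ = 2 × 7.29×10⁻⁵ × sin 36° = 8.57×10⁻⁵ s⁻¹
Height gradient: |∂Z/∂n| = 30 m / 247000 m = 1.21×10⁻⁴
On a pressure surface, geostrophic balance gives V_g = (g/f)|∂Z/∂n|:
V_g = 9.81 × 1.21×10⁻⁴ / 8.57×10⁻⁵ = 13.9 m/s
Converting: 13.9 m/s × 1.944 = 27.0 knots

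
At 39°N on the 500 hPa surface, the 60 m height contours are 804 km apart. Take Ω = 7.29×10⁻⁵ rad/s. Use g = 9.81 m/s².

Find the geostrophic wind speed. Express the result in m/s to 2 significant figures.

Coriolis parameter at 39°N:
f = 2Ω sin φ = 2 × 7.29×10⁻⁵ × sin 39° = 9.18×10⁻⁵ s⁻¹
Height gradient: |∂Z/∂n| = 60 m / 804000 m = 7.46×10⁻⁵
On a pressure surface, geostrophic balance gives V_g = (g/f)|∂Z/∂n|:
V_g = 9.81 × 7.46×10⁻⁵ / 9.18×10⁻⁵ = 7.98 m/s

8.0 m/s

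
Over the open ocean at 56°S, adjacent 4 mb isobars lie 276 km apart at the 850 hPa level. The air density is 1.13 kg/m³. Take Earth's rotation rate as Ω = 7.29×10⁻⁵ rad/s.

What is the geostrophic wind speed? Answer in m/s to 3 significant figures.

Coriolis parameter at 56°S:
f = 2Ω sin φ = 2 × 7.29×10⁻⁵ × sin 56° = 1.21×10⁻⁴ s⁻¹
Pressure gradient: |∂P/∂n| = 400 Pa / 276000 m = 1.45×10⁻³ Pa/m
Geostrophic balance (pressure-gradient force = Coriolis force):
V_g = (1/(fρ)) |∂P/∂n| = 1.45×10⁻³ / (1.21×10⁻⁴ × 1.13) = 10.6 m/s

10.6 m/s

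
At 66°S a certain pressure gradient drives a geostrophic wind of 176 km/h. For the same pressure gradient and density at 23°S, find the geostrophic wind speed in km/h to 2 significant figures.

410 km/h

With the same pressure gradient and density, V_g ∝ 1/f ∝ 1/sin φ.
V₂ = V₁ · sin φ₁ / sin φ₂ = 176 × sin 66° / sin 23°
V₂ = 176 × 0.9135/0.3907 = 410 km/h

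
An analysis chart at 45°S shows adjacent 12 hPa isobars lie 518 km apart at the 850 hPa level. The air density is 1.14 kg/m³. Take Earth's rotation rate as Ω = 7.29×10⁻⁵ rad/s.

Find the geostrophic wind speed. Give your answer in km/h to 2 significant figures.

71 km/h

Coriolis parameter at 45°S:
f = 2Ω sin φ = 2 × 7.29×10⁻⁵ × sin 45° = 1.03×10⁻⁴ s⁻¹
Pressure gradient: |∂P/∂n| = 1200 Pa / 518000 m = 2.32×10⁻³ Pa/m
Geostrophic balance (pressure-gradient force = Coriolis force):
V_g = (1/(fρ)) |∂P/∂n| = 2.32×10⁻³ / (1.03×10⁻⁴ × 1.14) = 19.7 m/s
Converting: 19.7 m/s × 3.6 = 71 km/h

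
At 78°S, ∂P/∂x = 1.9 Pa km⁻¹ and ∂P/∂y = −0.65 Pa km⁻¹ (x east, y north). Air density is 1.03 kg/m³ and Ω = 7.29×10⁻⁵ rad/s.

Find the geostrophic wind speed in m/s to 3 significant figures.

13.7 m/s

Coriolis parameter at 78°S:
f = 2Ω sin φ = 2 × 7.29×10⁻⁵ × sin 78° = 1.43×10⁻⁴ s⁻¹
In the Southern Hemisphere f is negative: f = −1.43×10⁻⁴ s⁻¹.
Component geostrophic relations (x east, y north):
u_g = −(1/(fρ)) ∂P/∂y,  v_g = (1/(fρ)) ∂P/∂x
u_g = −(−0.65×10⁻³)/(−1.43×10⁻⁴ × 1.03) = −4.43 m/s;  v_g = (1.9×10⁻³)/(−1.43×10⁻⁴ × 1.03) = −12.9 m/s
|V_g| = √(u_g² + v_g²) = 13.7 m/s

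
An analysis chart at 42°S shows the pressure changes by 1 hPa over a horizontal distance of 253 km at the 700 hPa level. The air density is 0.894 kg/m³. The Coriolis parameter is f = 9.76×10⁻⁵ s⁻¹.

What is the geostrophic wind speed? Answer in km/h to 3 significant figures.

Pressure gradient: |∂P/∂n| = 100 Pa / 253000 m = 3.95×10⁻⁴ Pa/m
Geostrophic balance (pressure-gradient force = Coriolis force):
V_g = (1/(fρ)) |∂P/∂n| = 3.95×10⁻⁴ / (9.76×10⁻⁵ × 0.894) = 4.53 m/s
Converting: 4.53 m/s × 3.6 = 16.3 km/h

16.3 km/h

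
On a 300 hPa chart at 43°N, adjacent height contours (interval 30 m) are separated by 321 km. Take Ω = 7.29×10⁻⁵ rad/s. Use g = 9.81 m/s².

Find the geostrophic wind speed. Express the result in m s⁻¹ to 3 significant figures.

Coriolis parameter at 43°N:
f = 2Ω sin φ = 2 × 7.29×10⁻⁵ × sin 43° = 9.94×10⁻⁵ s⁻¹
Height gradient: |∂Z/∂n| = 30 m / 321000 m = 9.35×10⁻⁵
On a pressure surface, geostrophic balance gives V_g = (g/f)|∂Z/∂n|:
V_g = 9.81 × 9.35×10⁻⁵ / 9.94×10⁻⁵ = 9.22 m/s

9.22 m s⁻¹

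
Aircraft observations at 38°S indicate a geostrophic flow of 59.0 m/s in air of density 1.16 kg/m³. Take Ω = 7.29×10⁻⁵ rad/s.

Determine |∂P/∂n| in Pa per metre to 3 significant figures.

6.14×10⁻³ Pa/m

Coriolis parameter at 38°S:
f = 2Ω sin φ = 2 × 7.29×10⁻⁵ × sin 38° = 8.98×10⁻⁵ s⁻¹
Geostrophic balance rearranged: |∂P/∂n| = f ρ V_g
|∂P/∂n| = 8.98×10⁻⁵ × 1.16 × 59.0 = 6.14×10⁻³ Pa/m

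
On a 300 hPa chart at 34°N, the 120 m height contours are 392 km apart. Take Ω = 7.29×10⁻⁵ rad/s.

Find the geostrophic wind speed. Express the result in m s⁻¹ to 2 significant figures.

37 m s⁻¹

Coriolis parameter at 34°N:
f = 2Ω sin φ = 2 × 7.29×10⁻⁵ × sin 34° = 8.15×10⁻⁵ s⁻¹
Height gradient: |∂Z/∂n| = 120 m / 392000 m = 3.06×10⁻⁴
On a pressure surface, geostrophic balance gives V_g = (g/f)|∂Z/∂n|:
V_g = 9.81 × 3.06×10⁻⁴ / 8.15×10⁻⁵ = 36.8 m/s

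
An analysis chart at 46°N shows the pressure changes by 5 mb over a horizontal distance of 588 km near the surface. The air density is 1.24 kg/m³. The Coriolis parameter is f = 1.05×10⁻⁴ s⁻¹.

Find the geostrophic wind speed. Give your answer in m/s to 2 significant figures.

6.5 m/s

Pressure gradient: |∂P/∂n| = 500 Pa / 588000 m = 8.50×10⁻⁴ Pa/m
Geostrophic balance (pressure-gradient force = Coriolis force):
V_g = (1/(fρ)) |∂P/∂n| = 8.50×10⁻⁴ / (1.05×10⁻⁴ × 1.24) = 6.53 m/s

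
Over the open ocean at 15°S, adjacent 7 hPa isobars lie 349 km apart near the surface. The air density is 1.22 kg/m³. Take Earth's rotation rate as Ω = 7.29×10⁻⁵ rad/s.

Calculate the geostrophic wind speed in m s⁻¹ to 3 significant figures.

Coriolis parameter at 15°S:
f = 2Ω sin φ = 2 × 7.29×10⁻⁵ × sin 15° = 3.77×10⁻⁵ s⁻¹
Pressure gradient: |∂P/∂n| = 700 Pa / 349000 m = 2.01×10⁻³ Pa/m
Geostrophic balance (pressure-gradient force = Coriolis force):
V_g = (1/(fρ)) |∂P/∂n| = 2.01×10⁻³ / (3.77×10⁻⁵ × 1.22) = 43.6 m/s

43.6 m s⁻¹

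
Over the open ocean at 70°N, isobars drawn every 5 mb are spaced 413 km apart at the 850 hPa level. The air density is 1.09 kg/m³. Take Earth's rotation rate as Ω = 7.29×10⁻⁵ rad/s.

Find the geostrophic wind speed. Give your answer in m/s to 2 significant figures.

8.1 m/s

Coriolis parameter at 70°N:
f = 2Ω sin φ = 2 × 7.29×10⁻⁵ × sin 70° = 1.37×10⁻⁴ s⁻¹
Pressure gradient: |∂P/∂n| = 500 Pa / 413000 m = 1.21×10⁻³ Pa/m
Geostrophic balance (pressure-gradient force = Coriolis force):
V_g = (1/(fρ)) |∂P/∂n| = 1.21×10⁻³ / (1.37×10⁻⁴ × 1.09) = 8.11 m/s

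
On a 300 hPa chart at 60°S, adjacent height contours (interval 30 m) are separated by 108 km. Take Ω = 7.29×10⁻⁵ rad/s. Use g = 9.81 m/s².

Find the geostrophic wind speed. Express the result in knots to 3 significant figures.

Coriolis parameter at 60°S:
f = 2Ω sin φ = 2 × 7.29×10⁻⁵ × sin 60° = 1.26×10⁻⁴ s⁻¹
Height gradient: |∂Z/∂n| = 30 m / 108000 m = 2.78×10⁻⁴
On a pressure surface, geostrophic balance gives V_g = (g/f)|∂Z/∂n|:
V_g = 9.81 × 2.78×10⁻⁴ / 1.26×10⁻⁴ = 21.6 m/s
Converting: 21.6 m/s × 1.944 = 42.0 knots

42.0 knots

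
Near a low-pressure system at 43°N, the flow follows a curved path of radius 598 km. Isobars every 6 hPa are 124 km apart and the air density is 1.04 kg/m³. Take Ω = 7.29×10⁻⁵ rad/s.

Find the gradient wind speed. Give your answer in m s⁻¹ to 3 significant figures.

Coriolis parameter at 43°N:
f = 2Ω sin φ = 2 × 7.29×10⁻⁵ × sin 43° = 9.94×10⁻⁵ s⁻¹
Pressure gradient: |∂P/∂n| = 600 Pa / 124000 m = 4.84×10⁻³ Pa/m
Geostrophic speed: V_g = |∂P/∂n|/(fρ) = 4.84×10⁻³/(9.94×10⁻⁵ × 1.04) = 46.8 m/s
Around a low, centrifugal force acts outward with Coriolis, so pressure-gradient force balances both:
(1/ρ)|∂P/∂n| = fV + V²/R  →  V² + fR·V − fR·V_g = 0
With fR = 9.94×10⁻⁵ × 598×10³ m = 59.5 m/s:
V = [−fR + √((fR)² + 4 fR V_g)]/2 = [−59.5 + √(59.5² + 4×59.5×46.8)]/2 = 30.8 m/s
Subgeostrophic (V < V_g = 46.8 m/s), as expected around a low.

30.8 m s⁻¹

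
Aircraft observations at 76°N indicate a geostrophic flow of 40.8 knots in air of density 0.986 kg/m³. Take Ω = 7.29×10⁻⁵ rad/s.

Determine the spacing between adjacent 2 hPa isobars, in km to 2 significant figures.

Coriolis parameter at 76°N:
f = 2Ω sin φ = 2 × 7.29×10⁻⁵ × sin 76° = 1.41×10⁻⁴ s⁻¹
Wind speed in SI: 40.8 knots = 21.0 m/s
Geostrophic balance rearranged: |∂P/∂n| = f ρ V_g
|∂P/∂n| = 1.41×10⁻⁴ × 0.986 × 21.0 = 2.93×10⁻³ Pa/m
Isobar spacing: Δn = ΔP/|∂P/∂n| = 200 Pa / 2.93×10⁻³ Pa/m = 68311 m ≈ 68 km

68 km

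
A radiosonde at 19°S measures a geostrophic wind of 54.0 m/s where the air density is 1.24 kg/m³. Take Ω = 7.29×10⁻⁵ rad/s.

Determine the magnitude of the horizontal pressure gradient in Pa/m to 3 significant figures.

3.18×10⁻³ Pa/m

Coriolis parameter at 19°S:
f = 2Ω sin φ = 2 × 7.29×10⁻⁵ × sin 19° = 4.75×10⁻⁵ s⁻¹
Geostrophic balance rearranged: |∂P/∂n| = f ρ V_g
|∂P/∂n| = 4.75×10⁻⁵ × 1.24 × 54.0 = 3.18×10⁻³ Pa/m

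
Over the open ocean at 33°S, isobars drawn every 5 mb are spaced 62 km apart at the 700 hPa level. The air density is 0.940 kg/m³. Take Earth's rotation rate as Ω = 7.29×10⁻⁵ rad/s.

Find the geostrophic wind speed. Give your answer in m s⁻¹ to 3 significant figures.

108 m s⁻¹

Coriolis parameter at 33°S:
f = 2Ω sin φ = 2 × 7.29×10⁻⁵ × sin 33° = 7.94×10⁻⁵ s⁻¹
Pressure gradient: |∂P/∂n| = 500 Pa / 62000 m = 8.06×10⁻³ Pa/m
Geostrophic balance (pressure-gradient force = Coriolis force):
V_g = (1/(fρ)) |∂P/∂n| = 8.06×10⁻³ / (7.94×10⁻⁵ × 0.940) = 108 m/s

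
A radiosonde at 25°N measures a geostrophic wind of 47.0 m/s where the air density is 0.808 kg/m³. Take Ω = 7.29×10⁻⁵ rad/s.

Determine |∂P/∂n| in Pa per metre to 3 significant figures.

2.34×10⁻³ Pa/m

Coriolis parameter at 25°N:
f = 2Ω sin φ = 2 × 7.29×10⁻⁵ × sin 25° = 6.16×10⁻⁵ s⁻¹
Geostrophic balance rearranged: |∂P/∂n| = f ρ V_g
|∂P/∂n| = 6.16×10⁻⁵ × 0.808 × 47.0 = 2.34×10⁻³ Pa/m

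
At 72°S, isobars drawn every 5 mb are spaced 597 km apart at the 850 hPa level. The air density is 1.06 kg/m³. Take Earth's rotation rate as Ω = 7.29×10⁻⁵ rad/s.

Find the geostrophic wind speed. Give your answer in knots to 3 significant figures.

11.1 knots

Coriolis parameter at 72°S:
f = 2Ω sin φ = 2 × 7.29×10⁻⁵ × sin 72° = 1.39×10⁻⁴ s⁻¹
Pressure gradient: |∂P/∂n| = 500 Pa / 597000 m = 8.38×10⁻⁴ Pa/m
Geostrophic balance (pressure-gradient force = Coriolis force):
V_g = (1/(fρ)) |∂P/∂n| = 8.38×10⁻⁴ / (1.39×10⁻⁴ × 1.06) = 5.70 m/s
Converting: 5.70 m/s × 1.944 = 11.1 knots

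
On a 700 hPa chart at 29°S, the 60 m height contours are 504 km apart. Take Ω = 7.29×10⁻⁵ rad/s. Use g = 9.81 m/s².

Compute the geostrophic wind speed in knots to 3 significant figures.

Coriolis parameter at 29°S:
f = 2Ω sin φ = 2 × 7.29×10⁻⁵ × sin 29° = 7.07×10⁻⁵ s⁻¹
Height gradient: |∂Z/∂n| = 60 m / 504000 m = 1.19×10⁻⁴
On a pressure surface, geostrophic balance gives V_g = (g/f)|∂Z/∂n|:
V_g = 9.81 × 1.19×10⁻⁴ / 7.07×10⁻⁵ = 16.5 m/s
Converting: 16.5 m/s × 1.944 = 32.1 knots

32.1 knots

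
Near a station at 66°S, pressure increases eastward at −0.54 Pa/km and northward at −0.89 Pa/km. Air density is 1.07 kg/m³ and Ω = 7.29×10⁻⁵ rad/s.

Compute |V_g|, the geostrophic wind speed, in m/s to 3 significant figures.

Coriolis parameter at 66°S:
f = 2Ω sin φ = 2 × 7.29×10⁻⁵ × sin 66° = 1.33×10⁻⁴ s⁻¹
In the Southern Hemisphere f is negative: f = −1.33×10⁻⁴ s⁻¹.
Component geostrophic relations (x east, y north):
u_g = −(1/(fρ)) ∂P/∂y,  v_g = (1/(fρ)) ∂P/∂x
u_g = −(−0.89×10⁻³)/(−1.33×10⁻⁴ × 1.07) = −6.24 m/s;  v_g = (−0.54×10⁻³)/(−1.33×10⁻⁴ × 1.07) = 3.79 m/s
|V_g| = √(u_g² + v_g²) = 7.30 m/s

7.30 m/s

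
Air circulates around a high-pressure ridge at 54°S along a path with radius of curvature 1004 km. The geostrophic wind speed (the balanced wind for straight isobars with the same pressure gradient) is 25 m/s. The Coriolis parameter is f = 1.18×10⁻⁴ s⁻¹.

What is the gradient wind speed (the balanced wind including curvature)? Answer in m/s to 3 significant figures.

Around a high, pressure-gradient force acts outward with centrifugal, so Coriolis balances both:
fV = (1/ρ)|∂P/∂n| + V²/R  →  V² − fR·V + fR·V_g = 0
With fR = 1.18×10⁻⁴ × 1004×10³ m = 118 m/s:
V = [fR − √((fR)² − 4 fR V_g)]/2 = [118 − √(118² − 4×118×25)]/2 = 35.8 m/s
Supergeostrophic (V > V_g = 25 m/s), as expected around a high.

35.8 m/s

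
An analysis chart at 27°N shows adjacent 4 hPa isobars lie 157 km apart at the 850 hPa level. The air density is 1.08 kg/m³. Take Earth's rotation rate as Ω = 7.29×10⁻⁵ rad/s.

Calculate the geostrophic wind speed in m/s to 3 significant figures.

35.6 m/s

Coriolis parameter at 27°N:
f = 2Ω sin φ = 2 × 7.29×10⁻⁵ × sin 27° = 6.62×10⁻⁵ s⁻¹
Pressure gradient: |∂P/∂n| = 400 Pa / 157000 m = 2.55×10⁻³ Pa/m
Geostrophic balance (pressure-gradient force = Coriolis force):
V_g = (1/(fρ)) |∂P/∂n| = 2.55×10⁻³ / (6.62×10⁻⁵ × 1.08) = 35.6 m/s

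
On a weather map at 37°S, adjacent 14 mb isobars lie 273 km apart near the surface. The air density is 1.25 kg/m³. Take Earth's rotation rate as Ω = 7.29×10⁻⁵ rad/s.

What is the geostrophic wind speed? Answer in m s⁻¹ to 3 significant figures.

46.8 m s⁻¹

Coriolis parameter at 37°S:
f = 2Ω sin φ = 2 × 7.29×10⁻⁵ × sin 37° = 8.77×10⁻⁵ s⁻¹
Pressure gradient: |∂P/∂n| = 1400 Pa / 273000 m = 5.13×10⁻³ Pa/m
Geostrophic balance (pressure-gradient force = Coriolis force):
V_g = (1/(fρ)) |∂P/∂n| = 5.13×10⁻³ / (8.77×10⁻⁵ × 1.25) = 46.8 m/s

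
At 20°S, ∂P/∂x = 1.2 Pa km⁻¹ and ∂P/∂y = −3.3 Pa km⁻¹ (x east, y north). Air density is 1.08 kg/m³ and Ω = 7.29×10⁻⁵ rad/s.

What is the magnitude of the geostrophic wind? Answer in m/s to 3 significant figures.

Coriolis parameter at 20°S:
f = 2Ω sin φ = 2 × 7.29×10⁻⁵ × sin 20° = 4.99×10⁻⁵ s⁻¹
In the Southern Hemisphere f is negative: f = −4.99×10⁻⁵ s⁻¹.
Component geostrophic relations (x east, y north):
u_g = −(1/(fρ)) ∂P/∂y,  v_g = (1/(fρ)) ∂P/∂x
u_g = −(−3.3×10⁻³)/(−4.99×10⁻⁵ × 1.08) = −61.3 m/s;  v_g = (1.2×10⁻³)/(−4.99×10⁻⁵ × 1.08) = −22.3 m/s
|V_g| = √(u_g² + v_g²) = 65.2 m/s

65.2 m/s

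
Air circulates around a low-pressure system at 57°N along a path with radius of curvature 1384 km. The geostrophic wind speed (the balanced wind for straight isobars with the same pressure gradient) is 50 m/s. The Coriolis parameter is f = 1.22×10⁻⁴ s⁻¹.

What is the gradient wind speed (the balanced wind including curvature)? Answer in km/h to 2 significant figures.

Around a low, centrifugal force acts outward with Coriolis, so pressure-gradient force balances both:
(1/ρ)|∂P/∂n| = fV + V²/R  →  V² + fR·V − fR·V_g = 0
With fR = 1.22×10⁻⁴ × 1384×10³ m = 169 m/s:
V = [−fR + √((fR)² + 4 fR V_g)]/2 = [−169 + √(169² + 4×169×50)]/2 = 40.4 m/s
Subgeostrophic (V < V_g = 50 m/s), as expected around a low.
Converting: 40.4 m/s × 3.6 = 150 km/h

150 km/h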